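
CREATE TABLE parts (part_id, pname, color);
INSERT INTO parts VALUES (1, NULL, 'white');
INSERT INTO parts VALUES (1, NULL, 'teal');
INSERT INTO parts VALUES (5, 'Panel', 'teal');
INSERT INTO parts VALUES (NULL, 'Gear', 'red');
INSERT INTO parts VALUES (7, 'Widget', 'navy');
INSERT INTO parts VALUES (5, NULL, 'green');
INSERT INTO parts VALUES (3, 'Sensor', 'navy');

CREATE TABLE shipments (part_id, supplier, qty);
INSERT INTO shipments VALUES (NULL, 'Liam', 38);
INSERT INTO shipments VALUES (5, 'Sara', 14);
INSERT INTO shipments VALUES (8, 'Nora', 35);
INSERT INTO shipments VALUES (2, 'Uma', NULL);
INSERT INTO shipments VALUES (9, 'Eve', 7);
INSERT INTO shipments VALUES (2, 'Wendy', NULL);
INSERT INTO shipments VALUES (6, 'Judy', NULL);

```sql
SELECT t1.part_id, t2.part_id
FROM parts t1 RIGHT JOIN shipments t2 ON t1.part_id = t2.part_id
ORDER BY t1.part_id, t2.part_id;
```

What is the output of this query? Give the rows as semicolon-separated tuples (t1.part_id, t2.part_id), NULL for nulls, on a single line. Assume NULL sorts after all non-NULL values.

RIGHT JOIN keeps every row from `shipments`; unmatched rows get NULL for `parts`'s columns.
Matching on t1.part_id = t2.part_id. A NULL in a compared column never satisfies the condition.
Matched pairs: 2; unmatched t2 rows kept: 6.

(5, 5); (5, 5); (NULL, 2); (NULL, 2); (NULL, 6); (NULL, 8); (NULL, 9); (NULL, NULL)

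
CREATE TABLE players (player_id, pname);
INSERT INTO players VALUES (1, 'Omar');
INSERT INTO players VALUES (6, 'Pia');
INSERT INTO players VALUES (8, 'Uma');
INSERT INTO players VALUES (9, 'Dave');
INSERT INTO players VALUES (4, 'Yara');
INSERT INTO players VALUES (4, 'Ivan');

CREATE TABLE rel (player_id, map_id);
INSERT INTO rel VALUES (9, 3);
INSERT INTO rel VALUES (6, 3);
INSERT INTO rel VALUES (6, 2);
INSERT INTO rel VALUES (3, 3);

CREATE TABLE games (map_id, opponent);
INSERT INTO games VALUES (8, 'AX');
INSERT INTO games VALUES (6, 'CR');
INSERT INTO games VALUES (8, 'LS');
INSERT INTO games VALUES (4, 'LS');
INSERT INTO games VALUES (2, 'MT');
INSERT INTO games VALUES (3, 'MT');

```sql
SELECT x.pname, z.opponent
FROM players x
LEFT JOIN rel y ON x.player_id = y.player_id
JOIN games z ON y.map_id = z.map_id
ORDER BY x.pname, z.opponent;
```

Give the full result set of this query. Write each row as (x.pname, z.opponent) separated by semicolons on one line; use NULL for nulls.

(Dave, MT); (Pia, MT); (Pia, MT)

Evaluate left to right. First `players x LEFT JOIN rel y` on player_id: 7 row(s).
Then INNER JOIN `games z` on map_id: keep only rows whose y.map_id appears in z.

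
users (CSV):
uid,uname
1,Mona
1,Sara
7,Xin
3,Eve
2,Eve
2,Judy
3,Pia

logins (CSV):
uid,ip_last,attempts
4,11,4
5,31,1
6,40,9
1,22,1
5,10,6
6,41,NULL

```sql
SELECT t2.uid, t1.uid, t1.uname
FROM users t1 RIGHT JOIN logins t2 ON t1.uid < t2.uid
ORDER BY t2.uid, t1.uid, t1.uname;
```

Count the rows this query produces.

31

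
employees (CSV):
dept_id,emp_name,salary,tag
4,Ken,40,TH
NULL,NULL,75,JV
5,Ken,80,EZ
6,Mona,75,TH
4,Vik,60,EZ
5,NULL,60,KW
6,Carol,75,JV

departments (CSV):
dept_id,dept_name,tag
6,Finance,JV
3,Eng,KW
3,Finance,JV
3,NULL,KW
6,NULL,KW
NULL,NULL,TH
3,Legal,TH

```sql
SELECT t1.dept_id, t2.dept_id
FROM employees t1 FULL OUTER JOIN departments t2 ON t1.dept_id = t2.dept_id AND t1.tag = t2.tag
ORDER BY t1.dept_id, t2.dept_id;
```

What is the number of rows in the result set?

FULL OUTER JOIN keeps every row from both sides; unmatched rows get NULL for the other side's columns.
Matching on t1.dept_id = t2.dept_id AND t1.tag = t2.tag. A NULL in a compared column never satisfies the condition.
- t1 (dept_id=4, tag=TH) has no partner → padded with NULL.
- t1 (dept_id=NULL, tag=JV) has no partner → padded with NULL.
- t1 (dept_id=5, tag=EZ) has no partner → padded with NULL.
- t1 (dept_id=6, tag=TH) has no partner → padded with NULL.
- t1 (dept_id=4, tag=EZ) has no partner → padded with NULL.
- t1 (dept_id=5, tag=KW) has no partner → padded with NULL.
- t1 (dept_id=6, tag=JV) pairs with 1 row(s) of t2.
- 6 t2 row(s) had no t1 match → kept, t1 columns NULL.
Total: 1 matched + 12 padded = 13 rows.

13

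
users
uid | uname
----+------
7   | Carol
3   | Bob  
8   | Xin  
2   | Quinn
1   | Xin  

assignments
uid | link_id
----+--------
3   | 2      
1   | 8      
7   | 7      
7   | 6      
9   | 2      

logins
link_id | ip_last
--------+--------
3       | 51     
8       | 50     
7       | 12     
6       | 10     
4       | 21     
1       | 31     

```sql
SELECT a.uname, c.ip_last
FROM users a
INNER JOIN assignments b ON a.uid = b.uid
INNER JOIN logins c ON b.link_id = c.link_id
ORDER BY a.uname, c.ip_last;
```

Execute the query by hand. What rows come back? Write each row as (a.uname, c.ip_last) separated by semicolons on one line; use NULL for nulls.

Step 1 — a INNER JOIN b on uid → 4 row(s).
Then INNER JOIN `logins c` on link_id: keep only rows whose b.link_id appears in c.

(Carol, 10); (Carol, 12); (Xin, 50)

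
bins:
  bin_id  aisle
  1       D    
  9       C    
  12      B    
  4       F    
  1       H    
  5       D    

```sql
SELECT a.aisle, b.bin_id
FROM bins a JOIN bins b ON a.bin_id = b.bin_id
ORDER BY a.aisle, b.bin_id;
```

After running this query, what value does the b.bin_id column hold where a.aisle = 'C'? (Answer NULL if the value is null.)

9

INNER JOIN keeps only pairs where the ON condition holds.
Matching on a.bin_id = b.bin_id.
- bin_id=1: 2 matching b row(s), so 2 row(s) emitted.
- bin_id=9: 1 matching b row(s), so 1 row(s) emitted.
- bin_id=12: 1 matching b row(s), so 1 row(s) emitted.
- bin_id=4: 1 matching b row(s), so 1 row(s) emitted.
- bin_id=1: 2 matching b row(s), so 2 row(s) emitted.
- bin_id=5: 1 matching b row(s), so 1 row(s) emitted.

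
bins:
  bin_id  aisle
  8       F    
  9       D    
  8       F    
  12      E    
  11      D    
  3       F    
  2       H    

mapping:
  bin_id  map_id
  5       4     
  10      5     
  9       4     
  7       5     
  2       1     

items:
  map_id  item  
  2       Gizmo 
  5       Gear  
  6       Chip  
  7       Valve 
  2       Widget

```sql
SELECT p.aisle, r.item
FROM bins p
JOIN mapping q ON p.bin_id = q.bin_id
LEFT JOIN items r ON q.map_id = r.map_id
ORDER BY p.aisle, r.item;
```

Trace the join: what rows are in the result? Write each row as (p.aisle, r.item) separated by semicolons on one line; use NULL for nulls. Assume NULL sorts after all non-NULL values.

Step 1 — p INNER JOIN q on bin_id → 2 row(s).
Then LEFT JOIN `items r` on map_id: each of those 2 rows is kept; rows whose q.map_id has no match in r get NULL for r's columns.

(D, NULL); (H, NULL)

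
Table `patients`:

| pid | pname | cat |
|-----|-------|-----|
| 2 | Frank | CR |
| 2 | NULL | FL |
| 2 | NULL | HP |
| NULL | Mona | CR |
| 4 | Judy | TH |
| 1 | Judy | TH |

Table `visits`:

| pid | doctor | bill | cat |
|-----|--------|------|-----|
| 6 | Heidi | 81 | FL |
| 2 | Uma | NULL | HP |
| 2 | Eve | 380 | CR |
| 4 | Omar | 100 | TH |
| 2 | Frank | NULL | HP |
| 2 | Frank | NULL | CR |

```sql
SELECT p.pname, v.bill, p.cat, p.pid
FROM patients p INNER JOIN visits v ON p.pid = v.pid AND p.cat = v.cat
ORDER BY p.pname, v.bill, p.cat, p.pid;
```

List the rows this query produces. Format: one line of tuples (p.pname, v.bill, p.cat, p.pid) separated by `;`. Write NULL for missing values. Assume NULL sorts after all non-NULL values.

INNER JOIN keeps only pairs where the ON condition holds.
Matching on p.pid = v.pid AND p.cat = v.cat. A NULL in a compared column never satisfies the condition.
- p (pid=2, cat=CR) pairs with 2 row(s) of v.
- p (pid=2, cat=FL) has no partner → excluded.
- p (pid=2, cat=HP) pairs with 2 row(s) of v.
- p (pid=NULL, cat=CR) has no partner → excluded.
- p (pid=4, cat=TH) pairs with 1 row(s) of v.
- p (pid=1, cat=TH) has no partner → excluded.
After projecting and ordering:
p.pname | v.bill | p.cat | p.pid
Frank | 380 | CR | 2
Frank | NULL | CR | 2
Judy | 100 | TH | 4
NULL | NULL | HP | 2
NULL | NULL | HP | 2

(Frank, 380, CR, 2); (Frank, NULL, CR, 2); (Judy, 100, TH, 4); (NULL, NULL, HP, 2); (NULL, NULL, HP, 2)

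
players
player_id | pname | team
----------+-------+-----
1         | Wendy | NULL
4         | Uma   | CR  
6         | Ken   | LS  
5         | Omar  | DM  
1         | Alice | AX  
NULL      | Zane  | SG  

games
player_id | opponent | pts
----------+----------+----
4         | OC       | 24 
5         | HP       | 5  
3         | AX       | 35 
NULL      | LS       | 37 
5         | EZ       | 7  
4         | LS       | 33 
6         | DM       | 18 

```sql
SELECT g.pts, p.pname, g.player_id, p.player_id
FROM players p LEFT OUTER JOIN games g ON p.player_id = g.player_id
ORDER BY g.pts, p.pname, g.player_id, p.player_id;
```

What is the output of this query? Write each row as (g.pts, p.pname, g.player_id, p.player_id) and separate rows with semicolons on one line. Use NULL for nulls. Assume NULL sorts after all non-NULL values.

(5, Omar, 5, 5); (7, Omar, 5, 5); (18, Ken, 6, 6); (24, Uma, 4, 4); (33, Uma, 4, 4); (NULL, Alice, NULL, 1); (NULL, Wendy, NULL, 1); (NULL, Zane, NULL, NULL)

LEFT JOIN keeps every row from `players`; unmatched rows get NULL for `games`'s columns.
Matching on p.player_id = g.player_id. A NULL in a compared column never satisfies the condition.
- player_id=1: no g row matches, row kept with g columns NULL.
- player_id=4: 2 matching g row(s), so 2 row(s) emitted.
- player_id=6: 1 matching g row(s), so 1 row(s) emitted.
- player_id=5: 2 matching g row(s), so 2 row(s) emitted.
- player_id=1: no g row matches, row kept with g columns NULL.
- player_id=NULL: no g row matches, row kept with g columns NULL.
After projecting and ordering:
g.pts | p.pname | g.player_id | p.player_id
5 | Omar | 5 | 5
7 | Omar | 5 | 5
18 | Ken | 6 | 6
24 | Uma | 4 | 4
33 | Uma | 4 | 4
NULL | Alice | NULL | 1
NULL | Wendy | NULL | 1
NULL | Zane | NULL | NULL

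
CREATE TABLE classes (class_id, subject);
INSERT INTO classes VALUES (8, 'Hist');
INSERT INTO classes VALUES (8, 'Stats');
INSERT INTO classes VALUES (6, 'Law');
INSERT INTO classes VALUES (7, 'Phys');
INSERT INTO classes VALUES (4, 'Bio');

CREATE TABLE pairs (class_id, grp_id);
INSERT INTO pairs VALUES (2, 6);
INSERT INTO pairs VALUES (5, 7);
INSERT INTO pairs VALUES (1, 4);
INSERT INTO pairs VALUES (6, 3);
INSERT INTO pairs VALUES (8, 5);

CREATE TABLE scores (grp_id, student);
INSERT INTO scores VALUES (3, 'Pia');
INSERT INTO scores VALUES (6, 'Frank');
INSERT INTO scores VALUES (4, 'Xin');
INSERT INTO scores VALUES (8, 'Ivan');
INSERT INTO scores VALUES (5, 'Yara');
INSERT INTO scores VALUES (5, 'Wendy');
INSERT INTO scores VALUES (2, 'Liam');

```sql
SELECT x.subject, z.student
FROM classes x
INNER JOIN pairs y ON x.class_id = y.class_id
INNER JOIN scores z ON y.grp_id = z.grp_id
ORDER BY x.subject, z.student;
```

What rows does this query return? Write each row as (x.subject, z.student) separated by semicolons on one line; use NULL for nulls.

Evaluate left to right. First `classes x INNER JOIN pairs y` on class_id: 3 row(s).
Then INNER JOIN `scores z` on grp_id: keep only rows whose y.grp_id appears in z.

(Hist, Wendy); (Hist, Yara); (Law, Pia); (Stats, Wendy); (Stats, Yara)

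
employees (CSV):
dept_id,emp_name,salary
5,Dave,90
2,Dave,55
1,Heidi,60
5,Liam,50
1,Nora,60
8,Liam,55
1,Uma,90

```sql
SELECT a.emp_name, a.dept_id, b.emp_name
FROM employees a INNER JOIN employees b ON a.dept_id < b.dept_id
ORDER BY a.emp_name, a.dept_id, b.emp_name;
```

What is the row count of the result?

17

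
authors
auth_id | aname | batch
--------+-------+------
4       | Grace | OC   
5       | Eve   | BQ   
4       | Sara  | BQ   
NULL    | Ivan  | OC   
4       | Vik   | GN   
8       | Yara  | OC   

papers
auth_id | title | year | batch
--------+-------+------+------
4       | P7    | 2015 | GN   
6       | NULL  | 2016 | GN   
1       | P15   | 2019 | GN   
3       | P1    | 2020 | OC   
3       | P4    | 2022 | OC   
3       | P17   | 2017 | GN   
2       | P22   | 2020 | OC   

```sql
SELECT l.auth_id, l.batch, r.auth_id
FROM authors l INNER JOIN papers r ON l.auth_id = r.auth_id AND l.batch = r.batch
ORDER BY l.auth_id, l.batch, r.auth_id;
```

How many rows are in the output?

1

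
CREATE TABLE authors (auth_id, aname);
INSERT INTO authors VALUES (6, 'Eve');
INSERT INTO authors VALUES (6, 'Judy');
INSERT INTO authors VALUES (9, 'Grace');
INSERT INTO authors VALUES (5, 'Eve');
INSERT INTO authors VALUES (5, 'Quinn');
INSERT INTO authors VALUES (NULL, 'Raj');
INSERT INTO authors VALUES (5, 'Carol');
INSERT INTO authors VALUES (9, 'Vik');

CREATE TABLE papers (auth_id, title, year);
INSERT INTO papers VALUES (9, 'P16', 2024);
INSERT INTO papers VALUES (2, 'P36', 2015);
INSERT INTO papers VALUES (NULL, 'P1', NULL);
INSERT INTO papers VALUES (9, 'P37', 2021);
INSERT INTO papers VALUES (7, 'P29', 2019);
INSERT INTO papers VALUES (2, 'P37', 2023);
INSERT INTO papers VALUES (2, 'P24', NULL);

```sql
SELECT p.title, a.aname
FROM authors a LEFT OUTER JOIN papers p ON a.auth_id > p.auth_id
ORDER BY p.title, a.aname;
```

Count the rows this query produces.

LEFT JOIN keeps every row from `authors`; unmatched rows get NULL for `papers`'s columns.
Matching on a.auth_id > p.auth_id. A NULL in a compared column never satisfies the condition.
- auth_id=6: 3 matching p row(s), so 3 row(s) emitted.
- auth_id=6: 3 matching p row(s), so 3 row(s) emitted.
- auth_id=9: 4 matching p row(s), so 4 row(s) emitted.
- auth_id=5: 3 matching p row(s), so 3 row(s) emitted.
- auth_id=5: 3 matching p row(s), so 3 row(s) emitted.
- auth_id=NULL: no p row matches, row kept with p columns NULL.
- auth_id=5: 3 matching p row(s), so 3 row(s) emitted.
- auth_id=9: 4 matching p row(s), so 4 row(s) emitted.
Total: 23 matched + 1 padded = 24 rows.

24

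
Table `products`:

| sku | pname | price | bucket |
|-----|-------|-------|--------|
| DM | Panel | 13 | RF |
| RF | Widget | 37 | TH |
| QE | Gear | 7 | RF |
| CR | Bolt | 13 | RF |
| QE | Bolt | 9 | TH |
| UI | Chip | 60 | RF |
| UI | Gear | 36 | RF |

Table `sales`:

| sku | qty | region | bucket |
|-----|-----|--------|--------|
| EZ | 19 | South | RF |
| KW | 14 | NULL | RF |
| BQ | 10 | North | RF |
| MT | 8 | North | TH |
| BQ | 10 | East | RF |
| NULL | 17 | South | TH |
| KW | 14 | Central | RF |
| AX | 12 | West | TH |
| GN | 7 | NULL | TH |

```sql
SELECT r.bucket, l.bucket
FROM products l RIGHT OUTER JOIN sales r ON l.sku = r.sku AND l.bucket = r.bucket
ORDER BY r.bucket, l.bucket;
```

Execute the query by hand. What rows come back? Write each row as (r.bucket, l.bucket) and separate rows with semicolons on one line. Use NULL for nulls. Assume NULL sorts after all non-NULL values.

(RF, NULL); (RF, NULL); (RF, NULL); (RF, NULL); (RF, NULL); (TH, NULL); (TH, NULL); (TH, NULL); (TH, NULL)

RIGHT JOIN keeps every row from `sales`; unmatched rows get NULL for `products`'s columns.
Matching on l.sku = r.sku AND l.bucket = r.bucket. A NULL in a compared column never satisfies the condition.
Matched pairs: 0; unmatched r rows kept: 9.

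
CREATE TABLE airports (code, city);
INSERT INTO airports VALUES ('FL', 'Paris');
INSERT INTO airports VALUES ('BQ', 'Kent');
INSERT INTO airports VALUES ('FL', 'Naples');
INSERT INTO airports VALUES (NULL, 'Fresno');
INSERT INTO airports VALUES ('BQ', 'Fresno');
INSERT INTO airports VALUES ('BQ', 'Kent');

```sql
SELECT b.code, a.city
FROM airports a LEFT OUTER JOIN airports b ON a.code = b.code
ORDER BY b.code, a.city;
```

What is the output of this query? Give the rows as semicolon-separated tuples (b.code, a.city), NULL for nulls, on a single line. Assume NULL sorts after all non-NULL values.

LEFT JOIN keeps every row from `airports a`; unmatched rows get NULL for `airports b`'s columns.
Matching on a.code = b.code. A NULL in a compared column never satisfies the condition.
- code=FL: 2 matching b row(s), so 2 row(s) emitted.
- code=BQ: 3 matching b row(s), so 3 row(s) emitted.
- code=FL: 2 matching b row(s), so 2 row(s) emitted.
- code=NULL: no b row matches, row kept with b columns NULL.
- code=BQ: 3 matching b row(s), so 3 row(s) emitted.
- code=BQ: 3 matching b row(s), so 3 row(s) emitted.

(BQ, Fresno); (BQ, Fresno); (BQ, Fresno); (BQ, Kent); (BQ, Kent); (BQ, Kent); (BQ, Kent); (BQ, Kent); (BQ, Kent); (FL, Naples); (FL, Naples); (FL, Paris); (FL, Paris); (NULL, Fresno)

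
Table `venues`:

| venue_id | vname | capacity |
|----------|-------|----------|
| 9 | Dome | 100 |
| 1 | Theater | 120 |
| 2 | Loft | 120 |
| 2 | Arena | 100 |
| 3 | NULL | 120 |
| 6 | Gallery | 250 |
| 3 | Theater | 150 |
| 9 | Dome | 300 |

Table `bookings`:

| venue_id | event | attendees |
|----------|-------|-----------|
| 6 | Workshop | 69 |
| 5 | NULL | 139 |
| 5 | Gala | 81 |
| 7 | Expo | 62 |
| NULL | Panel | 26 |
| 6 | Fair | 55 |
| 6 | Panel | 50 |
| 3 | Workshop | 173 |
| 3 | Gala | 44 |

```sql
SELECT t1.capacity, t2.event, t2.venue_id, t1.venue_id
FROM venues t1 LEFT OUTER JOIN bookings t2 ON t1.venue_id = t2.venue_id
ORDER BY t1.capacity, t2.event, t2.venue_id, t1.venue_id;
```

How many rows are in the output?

12

LEFT JOIN keeps every row from `venues`; unmatched rows get NULL for `bookings`'s columns.
Matching on t1.venue_id = t2.venue_id. A NULL in a compared column never satisfies the condition.
Matched pairs: 7; unmatched t1 rows kept: 5.
Total: 7 matched + 5 padded = 12 rows.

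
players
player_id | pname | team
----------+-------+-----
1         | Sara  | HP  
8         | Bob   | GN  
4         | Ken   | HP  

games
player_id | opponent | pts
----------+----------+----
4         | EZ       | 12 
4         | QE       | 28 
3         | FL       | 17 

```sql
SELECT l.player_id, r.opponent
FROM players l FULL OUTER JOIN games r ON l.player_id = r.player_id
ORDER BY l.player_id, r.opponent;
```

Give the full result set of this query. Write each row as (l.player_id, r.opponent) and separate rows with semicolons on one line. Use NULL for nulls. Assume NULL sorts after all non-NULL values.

(1, NULL); (4, EZ); (4, QE); (8, NULL); (NULL, FL)

FULL OUTER JOIN keeps every row from both sides; unmatched rows get NULL for the other side's columns.
Matching on l.player_id = r.player_id.
- player_id=1: no r row matches, row kept with r columns NULL.
- player_id=8: no r row matches, row kept with r columns NULL.
- player_id=4: 2 matching r row(s), so 2 row(s) emitted.
- 1 r row(s) had no l match → kept, l columns NULL.
After projecting and ordering:
l.player_id | r.opponent
1 | NULL
4 | EZ
4 | QE
8 | NULL
NULL | FL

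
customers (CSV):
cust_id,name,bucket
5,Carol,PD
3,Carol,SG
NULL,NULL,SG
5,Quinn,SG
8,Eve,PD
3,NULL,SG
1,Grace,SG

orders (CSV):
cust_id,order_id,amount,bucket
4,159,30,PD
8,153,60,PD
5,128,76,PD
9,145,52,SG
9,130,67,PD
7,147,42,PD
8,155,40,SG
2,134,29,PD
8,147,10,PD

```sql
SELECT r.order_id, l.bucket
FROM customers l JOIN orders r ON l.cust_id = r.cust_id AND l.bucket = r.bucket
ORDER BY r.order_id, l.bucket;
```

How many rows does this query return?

3

INNER JOIN keeps only pairs where the ON condition holds.
Matching on l.cust_id = r.cust_id AND l.bucket = r.bucket. A NULL in a compared column never satisfies the condition.
- l[0] cust_id=5, bucket=PD → 1 match(es) in r → 1 row(s).
- l[1] cust_id=3, bucket=SG → no match; dropped.
- l[2] cust_id=NULL, bucket=SG → no match; dropped.
- l[3] cust_id=5, bucket=SG → no match; dropped.
- l[4] cust_id=8, bucket=PD → 2 match(es) in r → 2 row(s).
- l[5] cust_id=3, bucket=SG → no match; dropped.
- l[6] cust_id=1, bucket=SG → no match; dropped.
Total: 3 rows.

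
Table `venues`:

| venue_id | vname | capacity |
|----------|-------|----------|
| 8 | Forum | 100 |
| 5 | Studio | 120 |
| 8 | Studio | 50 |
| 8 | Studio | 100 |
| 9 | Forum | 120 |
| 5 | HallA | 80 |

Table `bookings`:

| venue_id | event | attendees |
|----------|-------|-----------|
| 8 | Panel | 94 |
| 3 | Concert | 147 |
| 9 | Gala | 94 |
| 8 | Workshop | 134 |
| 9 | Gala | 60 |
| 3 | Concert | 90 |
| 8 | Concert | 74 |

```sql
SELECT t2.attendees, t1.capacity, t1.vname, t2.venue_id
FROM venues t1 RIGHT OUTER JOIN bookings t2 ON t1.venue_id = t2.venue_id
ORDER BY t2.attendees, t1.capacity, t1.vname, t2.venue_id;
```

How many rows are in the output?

RIGHT JOIN keeps every row from `bookings`; unmatched rows get NULL for `venues`'s columns.
Matching on t1.venue_id = t2.venue_id.
Matched pairs: 11; unmatched t2 rows kept: 2.
Total: 11 matched + 2 padded = 13 rows.

13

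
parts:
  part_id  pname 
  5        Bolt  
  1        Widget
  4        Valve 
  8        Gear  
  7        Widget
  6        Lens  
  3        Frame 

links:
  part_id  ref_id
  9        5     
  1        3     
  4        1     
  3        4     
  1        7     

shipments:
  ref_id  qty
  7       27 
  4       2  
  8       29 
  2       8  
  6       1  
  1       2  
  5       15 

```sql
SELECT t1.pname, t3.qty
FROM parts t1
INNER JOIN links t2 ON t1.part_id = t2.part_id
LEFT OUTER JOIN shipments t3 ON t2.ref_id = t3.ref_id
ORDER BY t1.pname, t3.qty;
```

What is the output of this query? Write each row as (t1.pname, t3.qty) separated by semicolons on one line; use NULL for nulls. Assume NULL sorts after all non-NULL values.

(Frame, 2); (Valve, 2); (Widget, 27); (Widget, NULL)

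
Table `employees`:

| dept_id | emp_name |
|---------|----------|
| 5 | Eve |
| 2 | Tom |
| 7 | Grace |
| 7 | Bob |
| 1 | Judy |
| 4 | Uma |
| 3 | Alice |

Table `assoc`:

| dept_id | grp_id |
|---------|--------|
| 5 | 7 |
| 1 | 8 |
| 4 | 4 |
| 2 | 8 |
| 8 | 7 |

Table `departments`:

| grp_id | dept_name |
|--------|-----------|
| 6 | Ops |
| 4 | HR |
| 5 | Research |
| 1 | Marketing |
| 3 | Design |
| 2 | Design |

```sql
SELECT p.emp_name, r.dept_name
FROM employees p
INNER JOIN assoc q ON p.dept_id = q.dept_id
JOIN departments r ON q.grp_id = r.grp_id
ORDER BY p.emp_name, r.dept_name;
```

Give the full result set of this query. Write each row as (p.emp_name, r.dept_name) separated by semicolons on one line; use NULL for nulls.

Evaluate left to right. First `employees p INNER JOIN assoc q` on dept_id: 4 row(s).
Then INNER JOIN `departments r` on grp_id: keep only rows whose q.grp_id appears in r.

(Uma, HR)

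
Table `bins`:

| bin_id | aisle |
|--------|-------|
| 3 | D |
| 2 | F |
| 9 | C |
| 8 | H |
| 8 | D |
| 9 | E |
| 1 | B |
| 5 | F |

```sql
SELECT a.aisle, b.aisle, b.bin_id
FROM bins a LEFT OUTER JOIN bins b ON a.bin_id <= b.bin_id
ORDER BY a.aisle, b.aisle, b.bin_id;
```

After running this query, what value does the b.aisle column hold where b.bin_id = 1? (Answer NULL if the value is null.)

B

LEFT JOIN keeps every row from `bins a`; unmatched rows get NULL for `bins b`'s columns.
Matching on a.bin_id <= b.bin_id.
- a row (bin_id=3): matches 6 b row(s) → 6 output row(s).
- a row (bin_id=2): matches 7 b row(s) → 7 output row(s).
- a row (bin_id=9): matches 2 b row(s) → 2 output row(s).
- a row (bin_id=8): matches 4 b row(s) → 4 output row(s).
- a row (bin_id=8): matches 4 b row(s) → 4 output row(s).
- a row (bin_id=9): matches 2 b row(s) → 2 output row(s).
- a row (bin_id=1): matches 8 b row(s) → 8 output row(s).
- a row (bin_id=5): matches 5 b row(s) → 5 output row(s).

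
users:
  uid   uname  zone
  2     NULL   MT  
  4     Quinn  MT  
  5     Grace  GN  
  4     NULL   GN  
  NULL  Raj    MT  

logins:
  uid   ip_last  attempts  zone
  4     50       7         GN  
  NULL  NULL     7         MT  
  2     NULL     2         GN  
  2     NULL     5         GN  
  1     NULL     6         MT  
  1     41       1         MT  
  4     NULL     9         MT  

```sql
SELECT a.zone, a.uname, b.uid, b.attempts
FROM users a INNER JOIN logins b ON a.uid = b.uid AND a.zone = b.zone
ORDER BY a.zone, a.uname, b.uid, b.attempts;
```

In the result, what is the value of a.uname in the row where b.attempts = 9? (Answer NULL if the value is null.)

Quinn

INNER JOIN keeps only pairs where the ON condition holds.
Matching on a.uid = b.uid AND a.zone = b.zone. A NULL in a compared column never satisfies the condition.
- a (uid=2, zone=MT) has no partner → excluded.
- a (uid=4, zone=MT) pairs with 1 row(s) of b.
- a (uid=5, zone=GN) has no partner → excluded.
- a (uid=4, zone=GN) pairs with 1 row(s) of b.
- a (uid=NULL, zone=MT) has no partner → excluded.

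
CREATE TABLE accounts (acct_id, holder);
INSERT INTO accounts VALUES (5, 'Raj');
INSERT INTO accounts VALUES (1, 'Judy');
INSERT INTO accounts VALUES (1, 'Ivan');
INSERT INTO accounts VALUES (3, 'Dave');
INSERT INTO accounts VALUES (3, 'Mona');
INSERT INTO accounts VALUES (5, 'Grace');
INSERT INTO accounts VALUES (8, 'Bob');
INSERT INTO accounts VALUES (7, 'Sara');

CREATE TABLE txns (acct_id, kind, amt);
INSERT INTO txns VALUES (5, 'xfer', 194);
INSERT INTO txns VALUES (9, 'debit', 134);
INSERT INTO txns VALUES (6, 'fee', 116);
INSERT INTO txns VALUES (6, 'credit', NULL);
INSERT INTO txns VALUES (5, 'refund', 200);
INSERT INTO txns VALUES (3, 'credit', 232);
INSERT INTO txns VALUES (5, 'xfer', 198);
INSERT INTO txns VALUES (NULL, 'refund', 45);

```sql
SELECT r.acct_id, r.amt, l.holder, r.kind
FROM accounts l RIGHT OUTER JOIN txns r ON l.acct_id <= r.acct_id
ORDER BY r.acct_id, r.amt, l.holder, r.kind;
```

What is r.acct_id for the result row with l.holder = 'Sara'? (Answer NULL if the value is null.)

RIGHT JOIN keeps every row from `txns`; unmatched rows get NULL for `accounts`'s columns.
Matching on l.acct_id <= r.acct_id. A NULL in a compared column never satisfies the condition.
- l[0] acct_id=5 → 6 match(es) in r → 6 row(s).
- l[1] acct_id=1 → 7 match(es) in r → 7 row(s).
- l[2] acct_id=1 → 7 match(es) in r → 7 row(s).
- l[3] acct_id=3 → 7 match(es) in r → 7 row(s).
- l[4] acct_id=3 → 7 match(es) in r → 7 row(s).
- l[5] acct_id=5 → 6 match(es) in r → 6 row(s).
- l[6] acct_id=8 → 1 match(es) in r → 1 row(s).
- l[7] acct_id=7 → 1 match(es) in r → 1 row(s).
- 1 r row(s) had no l match → kept, l columns NULL.

9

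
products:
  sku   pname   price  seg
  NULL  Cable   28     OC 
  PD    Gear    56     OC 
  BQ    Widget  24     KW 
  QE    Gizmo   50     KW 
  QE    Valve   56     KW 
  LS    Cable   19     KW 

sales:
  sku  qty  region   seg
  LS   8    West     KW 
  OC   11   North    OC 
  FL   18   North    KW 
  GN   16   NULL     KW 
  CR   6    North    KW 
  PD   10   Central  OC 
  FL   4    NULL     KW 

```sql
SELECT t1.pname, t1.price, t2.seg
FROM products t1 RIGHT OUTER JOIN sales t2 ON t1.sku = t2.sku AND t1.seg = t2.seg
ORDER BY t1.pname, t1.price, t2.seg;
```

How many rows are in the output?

7

RIGHT JOIN keeps every row from `sales`; unmatched rows get NULL for `products`'s columns.
Matching on t1.sku = t2.sku AND t1.seg = t2.seg. A NULL in a compared column never satisfies the condition.
- sku=NULL, seg=OC: no matching t2 row.
- sku=PD, seg=OC: 1 matching t2 row(s), so 1 row(s) emitted.
- sku=BQ, seg=KW: no matching t2 row.
- sku=QE, seg=KW: no matching t2 row.
- sku=QE, seg=KW: no matching t2 row.
- sku=LS, seg=KW: 1 matching t2 row(s), so 1 row(s) emitted.
- plus 5 unmatched t2 row(s), each kept with NULL t1 columns.
Total: 2 matched + 5 padded = 7 rows.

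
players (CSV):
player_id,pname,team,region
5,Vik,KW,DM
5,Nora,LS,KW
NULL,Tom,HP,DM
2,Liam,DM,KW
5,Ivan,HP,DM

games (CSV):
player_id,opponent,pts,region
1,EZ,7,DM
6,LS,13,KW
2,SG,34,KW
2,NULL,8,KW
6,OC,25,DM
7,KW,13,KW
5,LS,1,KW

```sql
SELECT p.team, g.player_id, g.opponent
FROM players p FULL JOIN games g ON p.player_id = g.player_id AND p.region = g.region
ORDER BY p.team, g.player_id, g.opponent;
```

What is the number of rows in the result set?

10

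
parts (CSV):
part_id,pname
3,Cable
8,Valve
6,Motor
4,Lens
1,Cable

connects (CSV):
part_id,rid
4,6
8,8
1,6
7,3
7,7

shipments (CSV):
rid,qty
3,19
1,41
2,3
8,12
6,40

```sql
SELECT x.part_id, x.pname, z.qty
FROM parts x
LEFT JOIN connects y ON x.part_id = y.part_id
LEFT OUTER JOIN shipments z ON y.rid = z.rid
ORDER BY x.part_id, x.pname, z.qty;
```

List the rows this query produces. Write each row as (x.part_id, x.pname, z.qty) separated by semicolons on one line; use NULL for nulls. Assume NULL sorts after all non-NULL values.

Joins associate left-to-right: parts LEFT JOIN connects on part_id gives 5 intermediate row(s).
Then LEFT JOIN `shipments z` on rid: each of those 5 rows is kept; rows whose y.rid has no match in z get NULL for z's columns.

(1, Cable, 40); (3, Cable, NULL); (4, Lens, 40); (6, Motor, NULL); (8, Valve, 12)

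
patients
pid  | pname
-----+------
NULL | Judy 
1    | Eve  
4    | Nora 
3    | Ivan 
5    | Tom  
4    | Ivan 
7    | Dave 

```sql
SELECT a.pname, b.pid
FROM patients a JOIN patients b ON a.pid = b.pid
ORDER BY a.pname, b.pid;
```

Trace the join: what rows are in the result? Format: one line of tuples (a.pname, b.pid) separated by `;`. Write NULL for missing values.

INNER JOIN keeps only pairs where the ON condition holds.
Matching on a.pid = b.pid. A NULL in a compared column never satisfies the condition.
- a[0] pid=NULL → no match; dropped.
- a[1] pid=1 → 1 match(es) in b → 1 row(s).
- a[2] pid=4 → 2 match(es) in b → 2 row(s).
- a[3] pid=3 → 1 match(es) in b → 1 row(s).
- a[4] pid=5 → 1 match(es) in b → 1 row(s).
- a[5] pid=4 → 2 match(es) in b → 2 row(s).
- a[6] pid=7 → 1 match(es) in b → 1 row(s).
After projecting and ordering:
a.pname | b.pid
Dave | 7
Eve | 1
Ivan | 3
Ivan | 4
Ivan | 4
Nora | 4
Nora | 4
Tom | 5

(Dave, 7); (Eve, 1); (Ivan, 3); (Ivan, 4); (Ivan, 4); (Nora, 4); (Nora, 4); (Tom, 5)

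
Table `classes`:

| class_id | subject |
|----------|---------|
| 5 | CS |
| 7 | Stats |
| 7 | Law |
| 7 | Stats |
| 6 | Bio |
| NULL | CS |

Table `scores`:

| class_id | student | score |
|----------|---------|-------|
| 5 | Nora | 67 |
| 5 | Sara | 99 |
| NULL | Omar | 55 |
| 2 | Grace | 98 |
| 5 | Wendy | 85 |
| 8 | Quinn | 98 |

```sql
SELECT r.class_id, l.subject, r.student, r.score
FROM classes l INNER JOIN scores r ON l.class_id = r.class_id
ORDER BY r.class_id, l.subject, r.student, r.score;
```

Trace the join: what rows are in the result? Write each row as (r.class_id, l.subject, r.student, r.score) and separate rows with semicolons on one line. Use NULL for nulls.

INNER JOIN keeps only pairs where the ON condition holds.
Matching on l.class_id = r.class_id. A NULL in a compared column never satisfies the condition.
- l row (class_id=5): matches 3 r row(s) → 3 output row(s).
- l row (class_id=7): no match → dropped.
- l row (class_id=7): no match → dropped.
- l row (class_id=7): no match → dropped.
- l row (class_id=6): no match → dropped.
- l row (class_id=NULL): no match → dropped.
After projecting and ordering:
r.class_id | l.subject | r.student | r.score
5 | CS | Nora | 67
5 | CS | Sara | 99
5 | CS | Wendy | 85

(5, CS, Nora, 67); (5, CS, Sara, 99); (5, CS, Wendy, 85)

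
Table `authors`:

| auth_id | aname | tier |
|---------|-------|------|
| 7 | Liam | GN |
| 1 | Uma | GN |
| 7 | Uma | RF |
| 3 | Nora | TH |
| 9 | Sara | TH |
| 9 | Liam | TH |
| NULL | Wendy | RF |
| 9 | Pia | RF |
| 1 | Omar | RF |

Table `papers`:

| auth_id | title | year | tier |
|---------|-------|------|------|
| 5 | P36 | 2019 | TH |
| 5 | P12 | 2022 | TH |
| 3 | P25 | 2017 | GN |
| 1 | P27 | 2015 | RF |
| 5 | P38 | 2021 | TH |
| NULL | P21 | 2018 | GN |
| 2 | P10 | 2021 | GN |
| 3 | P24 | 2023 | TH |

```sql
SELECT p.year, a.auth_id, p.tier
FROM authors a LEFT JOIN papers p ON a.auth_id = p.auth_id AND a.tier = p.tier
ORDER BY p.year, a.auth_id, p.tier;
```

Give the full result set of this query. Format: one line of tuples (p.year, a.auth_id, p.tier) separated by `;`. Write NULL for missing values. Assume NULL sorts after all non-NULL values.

(2015, 1, RF); (2023, 3, TH); (NULL, 1, NULL); (NULL, 7, NULL); (NULL, 7, NULL); (NULL, 9, NULL); (NULL, 9, NULL); (NULL, 9, NULL); (NULL, NULL, NULL)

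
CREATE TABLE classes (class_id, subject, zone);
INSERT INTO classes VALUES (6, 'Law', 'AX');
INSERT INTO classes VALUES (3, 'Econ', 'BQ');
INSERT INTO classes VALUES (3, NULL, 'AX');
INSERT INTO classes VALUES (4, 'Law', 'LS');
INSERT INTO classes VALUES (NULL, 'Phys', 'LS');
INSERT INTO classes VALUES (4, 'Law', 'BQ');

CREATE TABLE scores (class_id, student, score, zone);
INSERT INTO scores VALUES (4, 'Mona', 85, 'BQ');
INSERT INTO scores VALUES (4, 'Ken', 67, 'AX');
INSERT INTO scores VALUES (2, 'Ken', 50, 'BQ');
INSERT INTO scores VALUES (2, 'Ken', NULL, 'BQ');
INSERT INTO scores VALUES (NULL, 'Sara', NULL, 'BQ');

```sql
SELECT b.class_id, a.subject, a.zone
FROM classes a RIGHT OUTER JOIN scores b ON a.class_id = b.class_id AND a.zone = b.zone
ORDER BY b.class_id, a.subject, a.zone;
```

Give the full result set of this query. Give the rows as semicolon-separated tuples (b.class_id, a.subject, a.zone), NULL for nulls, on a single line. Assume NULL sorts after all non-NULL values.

(2, NULL, NULL); (2, NULL, NULL); (4, Law, BQ); (4, NULL, NULL); (NULL, NULL, NULL)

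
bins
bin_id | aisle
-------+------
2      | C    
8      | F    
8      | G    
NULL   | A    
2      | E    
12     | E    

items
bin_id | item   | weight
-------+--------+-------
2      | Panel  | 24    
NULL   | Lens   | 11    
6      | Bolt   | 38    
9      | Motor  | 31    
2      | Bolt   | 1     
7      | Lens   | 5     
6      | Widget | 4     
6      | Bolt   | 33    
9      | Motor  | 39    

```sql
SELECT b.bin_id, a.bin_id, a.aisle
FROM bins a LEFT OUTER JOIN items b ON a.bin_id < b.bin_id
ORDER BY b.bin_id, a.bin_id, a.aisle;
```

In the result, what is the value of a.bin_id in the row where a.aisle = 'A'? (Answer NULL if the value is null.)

LEFT JOIN keeps every row from `bins`; unmatched rows get NULL for `items`'s columns.
Matching on a.bin_id < b.bin_id. A NULL in a compared column never satisfies the condition.
Matched pairs: 16; unmatched a rows kept: 2.

NULL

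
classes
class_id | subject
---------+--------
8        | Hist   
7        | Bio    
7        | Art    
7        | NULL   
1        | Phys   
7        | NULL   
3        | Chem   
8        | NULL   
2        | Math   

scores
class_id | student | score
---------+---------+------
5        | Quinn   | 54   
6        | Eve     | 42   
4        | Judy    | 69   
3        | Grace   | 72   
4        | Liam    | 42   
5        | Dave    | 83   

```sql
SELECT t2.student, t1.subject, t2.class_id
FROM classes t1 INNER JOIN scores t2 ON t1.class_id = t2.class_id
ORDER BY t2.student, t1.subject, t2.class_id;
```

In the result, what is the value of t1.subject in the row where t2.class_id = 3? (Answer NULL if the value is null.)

Chem

INNER JOIN keeps only pairs where the ON condition holds.
Matching on t1.class_id = t2.class_id.
- class_id=8: no matching t2 row, dropped.
- class_id=7: no matching t2 row, dropped.
- class_id=7: no matching t2 row, dropped.
- class_id=7: no matching t2 row, dropped.
- class_id=1: no matching t2 row, dropped.
- class_id=7: no matching t2 row, dropped.
- class_id=3: 1 matching t2 row(s), so 1 row(s) emitted.
- class_id=8: no matching t2 row, dropped.
- class_id=2: no matching t2 row, dropped.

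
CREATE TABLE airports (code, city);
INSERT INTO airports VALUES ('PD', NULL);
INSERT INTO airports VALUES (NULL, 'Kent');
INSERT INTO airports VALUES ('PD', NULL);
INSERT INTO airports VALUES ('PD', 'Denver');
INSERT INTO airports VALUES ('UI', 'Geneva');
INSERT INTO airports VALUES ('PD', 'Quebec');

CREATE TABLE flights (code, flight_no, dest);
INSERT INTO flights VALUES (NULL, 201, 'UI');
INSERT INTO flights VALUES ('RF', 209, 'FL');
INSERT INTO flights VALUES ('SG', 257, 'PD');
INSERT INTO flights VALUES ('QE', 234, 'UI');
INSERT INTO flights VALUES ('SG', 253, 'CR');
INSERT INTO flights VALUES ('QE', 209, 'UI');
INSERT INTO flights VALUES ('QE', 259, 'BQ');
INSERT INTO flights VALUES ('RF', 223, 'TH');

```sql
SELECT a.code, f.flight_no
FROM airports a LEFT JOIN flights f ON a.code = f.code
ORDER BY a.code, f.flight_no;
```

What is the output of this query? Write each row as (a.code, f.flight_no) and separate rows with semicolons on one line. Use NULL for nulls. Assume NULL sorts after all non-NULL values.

LEFT JOIN keeps every row from `airports`; unmatched rows get NULL for `flights`'s columns.
Matching on a.code = f.code. A NULL in a compared column never satisfies the condition.
- a[0] code=PD → no match; kept with NULLs on the f side.
- a[1] code=NULL → no match; kept with NULLs on the f side.
- a[2] code=PD → no match; kept with NULLs on the f side.
- a[3] code=PD → no match; kept with NULLs on the f side.
- a[4] code=UI → no match; kept with NULLs on the f side.
- a[5] code=PD → no match; kept with NULLs on the f side.
After projecting and ordering:
a.code | f.flight_no
PD | NULL
PD | NULL
PD | NULL
PD | NULL
UI | NULL
NULL | NULL

(PD, NULL); (PD, NULL); (PD, NULL); (PD, NULL); (UI, NULL); (NULL, NULL)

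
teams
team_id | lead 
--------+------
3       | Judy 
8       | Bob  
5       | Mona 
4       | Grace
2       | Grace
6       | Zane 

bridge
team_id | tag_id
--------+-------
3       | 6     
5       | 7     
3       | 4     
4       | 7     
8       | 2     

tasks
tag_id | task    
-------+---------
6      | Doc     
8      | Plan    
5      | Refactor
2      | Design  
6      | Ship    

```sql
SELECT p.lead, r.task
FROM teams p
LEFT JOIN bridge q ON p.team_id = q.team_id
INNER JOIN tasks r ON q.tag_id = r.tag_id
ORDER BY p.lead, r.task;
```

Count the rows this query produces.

3

Joins associate left-to-right: teams LEFT JOIN bridge on team_id gives 7 intermediate row(s).
Then INNER JOIN `tasks r` on tag_id: keep only rows whose q.tag_id appears in r.
Result: 3 row(s).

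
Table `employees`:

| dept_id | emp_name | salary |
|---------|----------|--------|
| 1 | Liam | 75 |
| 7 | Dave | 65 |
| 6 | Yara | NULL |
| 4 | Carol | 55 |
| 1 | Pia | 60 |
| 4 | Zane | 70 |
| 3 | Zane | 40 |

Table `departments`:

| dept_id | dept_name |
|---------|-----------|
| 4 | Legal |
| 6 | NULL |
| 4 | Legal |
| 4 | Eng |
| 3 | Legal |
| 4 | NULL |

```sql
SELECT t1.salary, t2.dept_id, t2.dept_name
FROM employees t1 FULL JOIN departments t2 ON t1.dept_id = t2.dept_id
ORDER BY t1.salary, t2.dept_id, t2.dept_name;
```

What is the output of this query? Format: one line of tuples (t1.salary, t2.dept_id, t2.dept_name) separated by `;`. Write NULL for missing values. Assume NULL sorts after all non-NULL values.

(40, 3, Legal); (55, 4, Eng); (55, 4, Legal); (55, 4, Legal); (55, 4, NULL); (60, NULL, NULL); (65, NULL, NULL); (70, 4, Eng); (70, 4, Legal); (70, 4, Legal); (70, 4, NULL); (75, NULL, NULL); (NULL, 6, NULL)

FULL OUTER JOIN keeps every row from both sides; unmatched rows get NULL for the other side's columns.
Matching on t1.dept_id = t2.dept_id.
- dept_id=1: no t2 row matches, row kept with t2 columns NULL.
- dept_id=7: no t2 row matches, row kept with t2 columns NULL.
- dept_id=6: 1 matching t2 row(s), so 1 row(s) emitted.
- dept_id=4: 4 matching t2 row(s), so 4 row(s) emitted.
- dept_id=1: no t2 row matches, row kept with t2 columns NULL.
- dept_id=4: 4 matching t2 row(s), so 4 row(s) emitted.
- dept_id=3: 1 matching t2 row(s), so 1 row(s) emitted.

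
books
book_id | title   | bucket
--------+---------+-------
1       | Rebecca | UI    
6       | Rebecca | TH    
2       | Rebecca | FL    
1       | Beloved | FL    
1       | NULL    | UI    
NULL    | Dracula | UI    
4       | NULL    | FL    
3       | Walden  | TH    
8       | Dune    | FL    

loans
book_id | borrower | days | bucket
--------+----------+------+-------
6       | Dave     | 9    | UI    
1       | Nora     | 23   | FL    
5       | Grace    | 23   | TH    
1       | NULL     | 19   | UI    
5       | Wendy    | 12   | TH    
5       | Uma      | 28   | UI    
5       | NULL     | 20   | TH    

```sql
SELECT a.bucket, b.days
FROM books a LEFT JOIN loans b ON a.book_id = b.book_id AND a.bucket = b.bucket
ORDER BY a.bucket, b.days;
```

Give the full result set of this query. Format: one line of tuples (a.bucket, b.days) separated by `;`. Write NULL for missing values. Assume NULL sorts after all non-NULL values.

(FL, 23); (FL, NULL); (FL, NULL); (FL, NULL); (TH, NULL); (TH, NULL); (UI, 19); (UI, 19); (UI, NULL)

LEFT JOIN keeps every row from `books`; unmatched rows get NULL for `loans`'s columns.
Matching on a.book_id = b.book_id AND a.bucket = b.bucket. A NULL in a compared column never satisfies the condition.
- book_id=1, bucket=UI: 1 matching b row(s), so 1 row(s) emitted.
- book_id=6, bucket=TH: no b row matches, row kept with b columns NULL.
- book_id=2, bucket=FL: no b row matches, row kept with b columns NULL.
- book_id=1, bucket=FL: 1 matching b row(s), so 1 row(s) emitted.
- book_id=1, bucket=UI: 1 matching b row(s), so 1 row(s) emitted.
- book_id=NULL, bucket=UI: no b row matches, row kept with b columns NULL.
- book_id=4, bucket=FL: no b row matches, row kept with b columns NULL.
- book_id=3, bucket=TH: no b row matches, row kept with b columns NULL.
- book_id=8, bucket=FL: no b row matches, row kept with b columns NULL.
After projecting and ordering:
a.bucket | b.days
FL | 23
FL | NULL
FL | NULL
FL | NULL
TH | NULL
TH | NULL
UI | 19
UI | 19
UI | NULL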